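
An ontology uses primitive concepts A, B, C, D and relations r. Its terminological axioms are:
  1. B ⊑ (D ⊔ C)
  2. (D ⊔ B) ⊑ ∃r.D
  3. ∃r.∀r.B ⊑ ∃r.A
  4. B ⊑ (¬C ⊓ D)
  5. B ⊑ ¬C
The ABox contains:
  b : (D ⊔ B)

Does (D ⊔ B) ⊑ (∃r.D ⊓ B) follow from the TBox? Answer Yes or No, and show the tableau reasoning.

1. (D ⊔ B) ⊑ (∃r.D ⊓ B)  ⇔  ((D ⊔ B) ⊓ (∀r.¬D ⊔ ¬B)) unsat w.r.t. T
   apply at x₀: (D ⊔ B)⊑∃r.D
   open: L(x₀) ⊇ {D, ¬B, ∀r.∃r.¬B, ∃r.D} (+ ∃-successors)
2. Hence (D ⊔ B) ⊑ (∃r.D ⊓ B): not entailed.

No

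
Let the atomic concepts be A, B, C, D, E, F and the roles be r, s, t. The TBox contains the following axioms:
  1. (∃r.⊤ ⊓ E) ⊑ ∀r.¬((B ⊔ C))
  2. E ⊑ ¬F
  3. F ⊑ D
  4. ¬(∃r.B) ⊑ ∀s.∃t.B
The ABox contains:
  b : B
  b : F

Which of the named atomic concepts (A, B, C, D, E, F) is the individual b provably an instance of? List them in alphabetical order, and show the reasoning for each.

1. b : A?  L(b) = {B, F} ∪ {¬A}
   apply at b: F⊑D
   open: L(b) ⊇ {B, D, F, ¬A, ¬E, …} (+ ∃-successors) — b ∉ A possible
2. b : B?  L(b) = {B, F} ∪ {¬B}
   clash {B, ¬B} at b — b ∈ B
3. b : C?  L(b) = {B, F} ∪ {¬C}
   apply at b: F⊑D
   open: L(b) ⊇ {B, D, F, ¬C, ¬E, …} (+ ∃-successors) — b ∉ C possible
4. b : D?  L(b) = {B, F} ∪ {¬D}
   clash {F, ¬F} at b — b ∈ D
5. b : E?  L(b) = {B, F} ∪ {¬E}
   apply at b: F⊑D
   open: L(b) ⊇ {B, D, F, ¬E, ∃r.B} (+ ∃-successors) — b ∉ E possible
6. b : F?  L(b) = {B, F} ∪ {¬F}
   clash {F, ¬F} at b — b ∈ F
7. Entailed for b: {B, D, F}

{B, D, F}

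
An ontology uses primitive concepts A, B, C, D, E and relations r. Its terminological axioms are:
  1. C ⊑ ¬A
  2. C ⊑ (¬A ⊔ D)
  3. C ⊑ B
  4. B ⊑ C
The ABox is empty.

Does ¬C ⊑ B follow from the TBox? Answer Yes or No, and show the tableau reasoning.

No

1. ¬C ⊑ B  ⇔  (¬C ⊓ ¬B) unsat w.r.t. T
   open: L(x₀) ⊇ {¬B, ¬C}
2. Hence ¬C ⊑ B: not entailed.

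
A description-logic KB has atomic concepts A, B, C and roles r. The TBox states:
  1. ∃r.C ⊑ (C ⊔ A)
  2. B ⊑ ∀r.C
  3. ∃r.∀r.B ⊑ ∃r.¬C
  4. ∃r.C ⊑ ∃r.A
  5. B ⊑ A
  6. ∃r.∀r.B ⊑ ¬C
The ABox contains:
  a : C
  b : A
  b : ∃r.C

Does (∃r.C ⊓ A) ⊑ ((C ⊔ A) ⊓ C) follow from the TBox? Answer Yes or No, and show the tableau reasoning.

1. (∃r.C ⊓ A) ⊑ ((C ⊔ A) ⊓ C)  ⇔  ((∃r.C ⊓ A) ⊓ ((¬C ⊓ ¬A) ⊔ ¬C)) unsat w.r.t. T
   apply at x₀: ∃r.C⊑(C ⊔ A); ∃r.C⊑∃r.A
   open: L(x₀) ⊇ {A, ¬B, ¬C, ∀r.∃r.¬B, ∃r.A, …} (+ ∃-successors)
2. Hence (∃r.C ⊓ A) ⊑ ((C ⊔ A) ⊓ C): not entailed.

No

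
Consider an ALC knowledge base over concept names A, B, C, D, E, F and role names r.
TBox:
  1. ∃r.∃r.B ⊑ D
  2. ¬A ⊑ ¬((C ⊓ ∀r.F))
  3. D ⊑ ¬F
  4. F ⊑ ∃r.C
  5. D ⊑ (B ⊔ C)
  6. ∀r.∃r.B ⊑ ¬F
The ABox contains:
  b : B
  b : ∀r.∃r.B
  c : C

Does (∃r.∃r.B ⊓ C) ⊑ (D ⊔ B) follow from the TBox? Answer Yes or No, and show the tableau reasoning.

1. (∃r.∃r.B ⊓ C) ⊑ (D ⊔ B)  ⇔  ((∃r.∃r.B ⊓ C) ⊓ (¬D ⊓ ¬B)) unsat w.r.t. T
   all branches close; clash {D, ¬D} at x₀
2. Hence (∃r.∃r.B ⊓ C) ⊑ (D ⊔ B): entailed.

Yes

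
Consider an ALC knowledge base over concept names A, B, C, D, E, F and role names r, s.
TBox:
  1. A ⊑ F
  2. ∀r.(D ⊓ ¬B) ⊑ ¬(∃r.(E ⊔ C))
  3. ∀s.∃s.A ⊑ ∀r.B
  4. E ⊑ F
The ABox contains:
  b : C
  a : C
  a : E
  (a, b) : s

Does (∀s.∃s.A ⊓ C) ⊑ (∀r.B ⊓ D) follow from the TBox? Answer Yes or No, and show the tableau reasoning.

1. (∀s.∃s.A ⊓ C) ⊑ (∀r.B ⊓ D)  ⇔  ((∀s.∃s.A ⊓ C) ⊓ (∃r.¬B ⊔ ¬D)) unsat w.r.t. T
   apply at x₀: ∀s.∃s.A⊑∀r.B
   open: L(x₀) ⊇ {C, ¬A, ¬D, ¬E, ∀r.B, …} (+ ∃-successors)
2. Hence (∀s.∃s.A ⊓ C) ⊑ (∀r.B ⊓ D): not entailed.

No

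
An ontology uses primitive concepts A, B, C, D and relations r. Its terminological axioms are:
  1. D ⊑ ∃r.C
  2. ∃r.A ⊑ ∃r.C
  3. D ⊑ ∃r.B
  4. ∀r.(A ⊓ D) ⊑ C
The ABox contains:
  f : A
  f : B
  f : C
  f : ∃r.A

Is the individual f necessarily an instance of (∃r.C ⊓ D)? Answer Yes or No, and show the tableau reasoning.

1. f : (∃r.C ⊓ D)?  L(f) = {A, B, C, ∃r.A} ∪ {(∀r.¬C ⊔ ¬D)}
   apply at f: ∃r.A⊑∃r.C
   open: L(f) ⊇ {A, B, C, ¬D, ∃r.A, …} (+ ∃-successors) — f ∉ (∃r.C ⊓ D) possible
2. Hence f : (∃r.C ⊓ D): not entailed.

No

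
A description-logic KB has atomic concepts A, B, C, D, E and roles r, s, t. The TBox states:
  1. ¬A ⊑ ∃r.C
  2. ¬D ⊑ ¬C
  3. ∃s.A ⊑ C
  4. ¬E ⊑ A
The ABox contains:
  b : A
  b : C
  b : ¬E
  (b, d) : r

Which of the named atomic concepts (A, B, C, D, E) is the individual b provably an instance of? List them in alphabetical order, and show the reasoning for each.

1. b : A?  L(b) = {A, C, ¬E} ∪ {¬A}
   clash {A, ¬A} at b — b ∈ A
2. b : B?  L(b) = {A, C, ¬E} ∪ {¬B}
   open: L(b) ⊇ {A, C, D, ¬B, ¬E} — b ∉ B possible
3. b : C?  L(b) = {A, C, ¬E} ∪ {¬C}
   clash {C, ¬C} at b — b ∈ C
4. b : D?  L(b) = {A, C, ¬E} ∪ {¬D}
   clash {C, ¬C} at b — b ∈ D
5. b : E?  L(b) = {A, C, ¬E} ∪ {¬E}
   open: L(b) ⊇ {A, C, D, ¬E} — b ∉ E possible
6. Entailed for b: {A, C, D}

{A, C, D}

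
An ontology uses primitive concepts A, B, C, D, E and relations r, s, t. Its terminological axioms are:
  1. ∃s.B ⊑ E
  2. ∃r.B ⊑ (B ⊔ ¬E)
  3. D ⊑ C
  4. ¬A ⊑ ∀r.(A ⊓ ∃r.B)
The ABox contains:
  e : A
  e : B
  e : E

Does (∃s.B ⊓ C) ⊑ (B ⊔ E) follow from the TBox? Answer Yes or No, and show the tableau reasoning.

1. (∃s.B ⊓ C) ⊑ (B ⊔ E)  ⇔  ((∃s.B ⊓ C) ⊓ (¬B ⊓ ¬E)) unsat w.r.t. T
   all branches close; clash {E, ¬E} at x₀
2. Hence (∃s.B ⊓ C) ⊑ (B ⊔ E): entailed.

Yes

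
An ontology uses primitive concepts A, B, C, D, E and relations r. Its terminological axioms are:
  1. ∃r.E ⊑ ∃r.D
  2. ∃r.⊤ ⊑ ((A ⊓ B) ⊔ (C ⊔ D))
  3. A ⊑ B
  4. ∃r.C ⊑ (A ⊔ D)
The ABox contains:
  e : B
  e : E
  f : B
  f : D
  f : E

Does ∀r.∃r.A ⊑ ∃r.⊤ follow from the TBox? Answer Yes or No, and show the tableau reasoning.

No

1. ∀r.∃r.A ⊑ ∃r.⊤  ⇔  (∀r.∃r.A ⊓ ∀r.⊥) unsat w.r.t. T
   open: L(x₀) ⊇ {¬A, ∀r.¬C, ∀r.¬E, ∀r.∃r.A, ∀r.⊥}
2. Hence ∀r.∃r.A ⊑ ∃r.⊤: not entailed.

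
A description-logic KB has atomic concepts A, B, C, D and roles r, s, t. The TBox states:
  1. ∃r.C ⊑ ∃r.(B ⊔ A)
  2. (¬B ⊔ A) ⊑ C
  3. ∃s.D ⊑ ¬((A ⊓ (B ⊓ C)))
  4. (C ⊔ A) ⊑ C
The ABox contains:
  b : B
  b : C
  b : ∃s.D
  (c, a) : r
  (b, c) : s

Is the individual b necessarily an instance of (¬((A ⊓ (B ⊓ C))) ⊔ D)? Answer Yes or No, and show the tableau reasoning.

1. b : (¬((A ⊓ (B ⊓ C))) ⊔ D)?  L(b) = {B, C, ∃s.D} ∪ {((A ⊓ (B ⊓ C)) ⊓ ¬D)}
   clash {C, ¬C} at b — b ∈ (¬((A ⊓ (B ⊓ C))) ⊔ D)
2. Hence b : (¬((A ⊓ (B ⊓ C))) ⊔ D): entailed.

Yes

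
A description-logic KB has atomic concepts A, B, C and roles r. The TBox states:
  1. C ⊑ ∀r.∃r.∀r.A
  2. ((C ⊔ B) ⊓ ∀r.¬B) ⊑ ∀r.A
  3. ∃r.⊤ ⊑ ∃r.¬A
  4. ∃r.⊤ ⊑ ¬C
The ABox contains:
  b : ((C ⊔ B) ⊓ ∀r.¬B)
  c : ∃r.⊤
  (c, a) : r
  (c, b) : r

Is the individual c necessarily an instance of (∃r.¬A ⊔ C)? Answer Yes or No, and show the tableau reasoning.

1. c : (∃r.¬A ⊔ C)?  L(c) = {∃r.⊤} ∪ {(∀r.A ⊓ ¬C)}
   clash {A, ¬A} at an ∃-successor — c ∈ (∃r.¬A ⊔ C)
2. Hence c : (∃r.¬A ⊔ C): entailed.

Yes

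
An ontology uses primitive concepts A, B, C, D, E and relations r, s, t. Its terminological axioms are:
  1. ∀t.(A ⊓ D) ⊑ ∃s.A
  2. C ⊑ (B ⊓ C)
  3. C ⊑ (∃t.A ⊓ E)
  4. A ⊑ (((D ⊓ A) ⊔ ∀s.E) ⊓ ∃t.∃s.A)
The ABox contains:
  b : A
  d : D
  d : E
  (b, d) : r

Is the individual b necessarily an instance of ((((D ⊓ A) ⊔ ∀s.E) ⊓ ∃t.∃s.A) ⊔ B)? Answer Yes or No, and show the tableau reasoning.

Yes

1. b : ((((D ⊓ A) ⊔ ∀s.E) ⊓ ∃t.∃s.A) ⊔ B)?  L(b) = {A} ∪ {((((¬D ⊔ ¬A) ⊓ ∃s.¬E) ⊔ ∀t.∀s.¬A) ⊓ ¬B)}
   clash {B, ¬B} at b — b ∈ ((((D ⊓ A) ⊔ ∀s.E) ⊓ ∃t.∃s.A) ⊔ B)
2. Hence b : ((((D ⊓ A) ⊔ ∀s.E) ⊓ ∃t.∃s.A) ⊔ B): entailed.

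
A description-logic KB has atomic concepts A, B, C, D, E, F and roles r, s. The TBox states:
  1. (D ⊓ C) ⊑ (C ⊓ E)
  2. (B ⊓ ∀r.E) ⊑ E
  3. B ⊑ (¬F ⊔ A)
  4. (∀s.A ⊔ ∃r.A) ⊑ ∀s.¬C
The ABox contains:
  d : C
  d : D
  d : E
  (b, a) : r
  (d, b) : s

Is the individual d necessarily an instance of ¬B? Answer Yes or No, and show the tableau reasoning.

1. d : ¬B?  L(d) = {C, D, E} ∪ {B}
   apply at d: B⊑(¬F ⊔ A)
   open: L(d) ⊇ {B, C, D, E, ¬F, …} (+ ∃-successors) — d ∉ ¬B possible
2. Hence d : ¬B: not entailed.

No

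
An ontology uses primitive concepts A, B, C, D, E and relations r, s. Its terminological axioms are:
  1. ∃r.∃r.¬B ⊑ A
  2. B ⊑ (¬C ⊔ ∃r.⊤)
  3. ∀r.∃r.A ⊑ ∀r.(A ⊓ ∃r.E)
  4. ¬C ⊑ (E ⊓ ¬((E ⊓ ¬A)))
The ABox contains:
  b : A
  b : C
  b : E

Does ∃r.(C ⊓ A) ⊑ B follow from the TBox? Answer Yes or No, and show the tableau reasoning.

1. ∃r.(C ⊓ A) ⊑ B  ⇔  (∃r.(C ⊓ A) ⊓ ¬B) unsat w.r.t. T
   open: L(x₀) ⊇ {C, ¬B, ∀r.∀r.B, ∃r.(C ⊓ A), ∃r.∀r.¬A} (+ ∃-successors)
2. Hence ∃r.(C ⊓ A) ⊑ B: not entailed.

No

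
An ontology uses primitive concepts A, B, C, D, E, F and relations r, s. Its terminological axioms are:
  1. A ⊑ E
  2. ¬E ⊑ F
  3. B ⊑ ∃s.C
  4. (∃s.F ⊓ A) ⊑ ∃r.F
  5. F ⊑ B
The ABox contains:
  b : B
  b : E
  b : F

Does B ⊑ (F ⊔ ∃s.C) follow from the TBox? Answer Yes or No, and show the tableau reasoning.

Yes

1. B ⊑ (F ⊔ ∃s.C)  ⇔  (B ⊓ (¬F ⊓ ∀s.¬C)) unsat w.r.t. T
   all branches close; clash {F, ¬F} at x₀
2. Hence B ⊑ (F ⊔ ∃s.C): entailed.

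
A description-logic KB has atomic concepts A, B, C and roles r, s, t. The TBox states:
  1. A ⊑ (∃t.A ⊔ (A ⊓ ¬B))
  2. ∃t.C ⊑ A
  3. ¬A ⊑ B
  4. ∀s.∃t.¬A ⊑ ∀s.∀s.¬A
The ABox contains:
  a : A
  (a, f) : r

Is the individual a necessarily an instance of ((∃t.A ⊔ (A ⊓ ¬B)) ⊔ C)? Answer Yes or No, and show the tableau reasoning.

1. a : ((∃t.A ⊔ (A ⊓ ¬B)) ⊔ C)?  L(a) = {A} ∪ {((∀t.¬A ⊓ (¬A ⊔ B)) ⊓ ¬C)}
   clash {B, ¬B} at a — a ∈ ((∃t.A ⊔ (A ⊓ ¬B)) ⊔ C)
2. Hence a : ((∃t.A ⊔ (A ⊓ ¬B)) ⊔ C): entailed.

Yes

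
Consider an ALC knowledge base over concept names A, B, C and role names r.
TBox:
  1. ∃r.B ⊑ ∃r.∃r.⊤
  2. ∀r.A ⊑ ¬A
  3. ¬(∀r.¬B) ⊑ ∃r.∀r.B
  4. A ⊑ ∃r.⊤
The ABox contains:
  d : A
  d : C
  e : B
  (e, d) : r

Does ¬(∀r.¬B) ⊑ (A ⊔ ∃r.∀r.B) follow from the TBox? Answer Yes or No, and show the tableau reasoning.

Yes

1. ¬(∀r.¬B) ⊑ (A ⊔ ∃r.∀r.B)  ⇔  (∃r.B ⊓ (¬A ⊓ ∀r.∃r.¬B)) unsat w.r.t. T
   all branches close; clash {B, ¬B} at an ∃-successor
2. Hence ¬(∀r.¬B) ⊑ (A ⊔ ∃r.∀r.B): entailed.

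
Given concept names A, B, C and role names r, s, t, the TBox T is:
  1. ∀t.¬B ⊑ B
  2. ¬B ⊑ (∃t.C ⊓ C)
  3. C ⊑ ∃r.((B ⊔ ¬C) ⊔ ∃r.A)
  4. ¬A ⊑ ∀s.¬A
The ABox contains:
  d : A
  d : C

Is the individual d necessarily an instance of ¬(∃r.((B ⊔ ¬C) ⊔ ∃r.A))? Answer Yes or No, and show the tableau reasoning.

No

1. d : ¬(∃r.((B ⊔ ¬C) ⊔ ∃r.A))?  L(d) = {A, C} ∪ {∃r.((B ⊔ ¬C) ⊔ ∃r.A)}
   open: L(d) ⊇ {A, B, C, ∃r.((B ⊔ ¬C) ⊔ ∃r.A), ∃t.B} (+ ∃-successors) — d ∉ ¬(∃r.((B ⊔ ¬C) ⊔ ∃r.A)) possible
2. Hence d : ¬(∃r.((B ⊔ ¬C) ⊔ ∃r.A)): not entailed.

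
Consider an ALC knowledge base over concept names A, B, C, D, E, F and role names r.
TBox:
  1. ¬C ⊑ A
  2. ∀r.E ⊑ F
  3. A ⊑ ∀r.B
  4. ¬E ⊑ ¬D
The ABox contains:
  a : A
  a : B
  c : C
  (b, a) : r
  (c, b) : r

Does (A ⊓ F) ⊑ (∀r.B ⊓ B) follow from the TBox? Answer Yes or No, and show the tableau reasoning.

1. (A ⊓ F) ⊑ (∀r.B ⊓ B)  ⇔  ((A ⊓ F) ⊓ (∃r.¬B ⊔ ¬B)) unsat w.r.t. T
   apply at x₀: A⊑∀r.B
   open: L(x₀) ⊇ {A, E, F, ¬B, ∀r.B}
2. Hence (A ⊓ F) ⊑ (∀r.B ⊓ B): not entailed.

No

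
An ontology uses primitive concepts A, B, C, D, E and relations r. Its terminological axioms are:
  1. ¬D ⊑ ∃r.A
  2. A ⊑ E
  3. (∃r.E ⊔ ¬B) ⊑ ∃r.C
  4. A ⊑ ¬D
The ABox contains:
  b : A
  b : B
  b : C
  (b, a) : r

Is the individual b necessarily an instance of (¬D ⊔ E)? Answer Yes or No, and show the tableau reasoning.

Yes

1. b : (¬D ⊔ E)?  L(b) = {A, B, C} ∪ {(D ⊓ ¬E)}
   clash {E, ¬E} at b — b ∈ (¬D ⊔ E)
2. Hence b : (¬D ⊔ E): entailed.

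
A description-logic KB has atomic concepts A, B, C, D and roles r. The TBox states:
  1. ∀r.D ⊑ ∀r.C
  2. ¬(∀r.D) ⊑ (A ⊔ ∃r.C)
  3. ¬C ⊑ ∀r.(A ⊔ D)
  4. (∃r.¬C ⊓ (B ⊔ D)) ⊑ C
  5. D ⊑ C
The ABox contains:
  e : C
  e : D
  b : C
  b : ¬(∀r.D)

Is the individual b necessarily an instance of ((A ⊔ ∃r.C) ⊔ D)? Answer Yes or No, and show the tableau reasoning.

Yes

1. b : ((A ⊔ ∃r.C) ⊔ D)?  L(b) = {C, ¬(∀r.D)} ∪ {((¬A ⊓ ∀r.¬C) ⊓ ¬D)}
   clash {C, ¬C} at an ∃-successor — b ∈ ((A ⊔ ∃r.C) ⊔ D)
2. Hence b : ((A ⊔ ∃r.C) ⊔ D): entailed.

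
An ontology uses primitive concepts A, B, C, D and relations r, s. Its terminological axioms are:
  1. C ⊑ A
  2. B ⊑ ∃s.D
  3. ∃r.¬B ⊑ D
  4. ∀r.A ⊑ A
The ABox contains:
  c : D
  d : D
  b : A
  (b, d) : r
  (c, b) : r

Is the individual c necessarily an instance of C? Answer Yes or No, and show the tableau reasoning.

No

1. c : C?  L(c) = {D} ∪ {¬C}
   open: L(c) ⊇ {D, ¬B, ¬C, ∃r.¬A} (+ ∃-successors) — c ∉ C possible
2. Hence c : C: not entailed.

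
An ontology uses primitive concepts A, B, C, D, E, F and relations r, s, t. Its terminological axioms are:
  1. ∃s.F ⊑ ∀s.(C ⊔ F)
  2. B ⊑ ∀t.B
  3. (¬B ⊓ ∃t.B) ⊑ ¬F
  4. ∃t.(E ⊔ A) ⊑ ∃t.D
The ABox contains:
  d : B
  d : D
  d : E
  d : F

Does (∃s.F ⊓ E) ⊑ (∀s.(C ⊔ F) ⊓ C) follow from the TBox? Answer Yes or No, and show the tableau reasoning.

1. (∃s.F ⊓ E) ⊑ (∀s.(C ⊔ F) ⊓ C)  ⇔  ((∃s.F ⊓ E) ⊓ (∃s.(¬C ⊓ ¬F) ⊔ ¬C)) unsat w.r.t. T
   apply at x₀: ∃s.F⊑∀s.(C ⊔ F)
   open: L(x₀) ⊇ {E, ¬B, ¬C, ∀s.(C ⊔ F), ∀t.(¬E ⊓ ¬A), …} (+ ∃-successors)
2. Hence (∃s.F ⊓ E) ⊑ (∀s.(C ⊔ F) ⊓ C): not entailed.

No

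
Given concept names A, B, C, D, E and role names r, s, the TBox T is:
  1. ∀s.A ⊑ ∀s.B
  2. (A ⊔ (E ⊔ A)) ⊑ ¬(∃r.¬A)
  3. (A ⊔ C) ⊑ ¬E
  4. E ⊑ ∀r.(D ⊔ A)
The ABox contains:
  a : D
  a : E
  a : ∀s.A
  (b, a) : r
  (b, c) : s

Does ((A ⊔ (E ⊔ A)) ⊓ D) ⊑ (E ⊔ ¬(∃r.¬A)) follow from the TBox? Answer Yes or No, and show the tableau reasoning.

Yes

1. ((A ⊔ (E ⊔ A)) ⊓ D) ⊑ (E ⊔ ¬(∃r.¬A))  ⇔  (((A ⊔ (E ⊔ A)) ⊓ D) ⊓ (¬E ⊓ ∃r.¬A)) unsat w.r.t. T
   all branches close; clash {A, ¬A} at an ∃-successor
2. Hence ((A ⊔ (E ⊔ A)) ⊓ D) ⊑ (E ⊔ ¬(∃r.¬A)): entailed.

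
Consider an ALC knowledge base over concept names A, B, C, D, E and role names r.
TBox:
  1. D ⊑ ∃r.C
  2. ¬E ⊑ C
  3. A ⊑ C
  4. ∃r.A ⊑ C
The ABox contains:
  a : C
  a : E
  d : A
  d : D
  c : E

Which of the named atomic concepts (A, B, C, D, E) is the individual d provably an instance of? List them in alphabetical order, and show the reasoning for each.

1. d : A?  L(d) = {A, D} ∪ {¬A}
   clash {A, ¬A} at d — d ∈ A
2. d : B?  L(d) = {A, D} ∪ {¬B}
   apply at d: D⊑∃r.C; A⊑C
   open: L(d) ⊇ {A, C, D, E, ¬B, …} (+ ∃-successors) — d ∉ B possible
3. d : C?  L(d) = {A, D} ∪ {¬C}
   clash {C, ¬C} at d — d ∈ C
4. d : D?  L(d) = {A, D} ∪ {¬D}
   clash {D, ¬D} at d — d ∈ D
5. d : E?  L(d) = {A, D} ∪ {¬E}
   apply at d: D⊑∃r.C; ¬E⊑C; A⊑C
   open: L(d) ⊇ {A, C, D, ¬E, ∃r.C} (+ ∃-successors) — d ∉ E possible
6. Entailed for d: {A, C, D}

{A, C, D}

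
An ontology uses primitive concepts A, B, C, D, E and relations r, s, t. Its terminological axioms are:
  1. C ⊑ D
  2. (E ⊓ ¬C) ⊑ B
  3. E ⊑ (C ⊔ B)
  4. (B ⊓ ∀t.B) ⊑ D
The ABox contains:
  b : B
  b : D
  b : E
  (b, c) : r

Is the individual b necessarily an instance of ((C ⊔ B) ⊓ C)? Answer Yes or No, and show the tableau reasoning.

1. b : ((C ⊔ B) ⊓ C)?  L(b) = {B, D, E} ∪ {((¬C ⊓ ¬B) ⊔ ¬C)}
   apply at b: E⊑(C ⊔ B)
   open: L(b) ⊇ {B, D, E, ¬C} — b ∉ ((C ⊔ B) ⊓ C) possible
2. Hence b : ((C ⊔ B) ⊓ C): not entailed.

No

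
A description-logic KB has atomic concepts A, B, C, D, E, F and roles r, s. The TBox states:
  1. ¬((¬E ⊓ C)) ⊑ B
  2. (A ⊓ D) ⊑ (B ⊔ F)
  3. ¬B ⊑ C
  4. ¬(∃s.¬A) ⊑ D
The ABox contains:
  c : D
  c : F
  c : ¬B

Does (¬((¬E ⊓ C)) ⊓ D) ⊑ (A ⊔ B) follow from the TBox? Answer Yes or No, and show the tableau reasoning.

Yes

1. (¬((¬E ⊓ C)) ⊓ D) ⊑ (A ⊔ B)  ⇔  (((E ⊔ ¬C) ⊓ D) ⊓ (¬A ⊓ ¬B)) unsat w.r.t. T
   all branches close; clash {C, ¬C} at x₀
2. Hence (¬((¬E ⊓ C)) ⊓ D) ⊑ (A ⊔ B): entailed.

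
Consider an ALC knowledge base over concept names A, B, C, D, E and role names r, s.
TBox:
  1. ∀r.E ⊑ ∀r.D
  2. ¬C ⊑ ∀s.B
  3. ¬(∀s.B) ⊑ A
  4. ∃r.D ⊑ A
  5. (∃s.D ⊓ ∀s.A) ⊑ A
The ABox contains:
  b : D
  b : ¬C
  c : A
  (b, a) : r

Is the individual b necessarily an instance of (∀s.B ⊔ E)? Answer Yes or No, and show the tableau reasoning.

Yes

1. b : (∀s.B ⊔ E)?  L(b) = {D, ¬C} ∪ {(∃s.¬B ⊓ ¬E)}
   clash {B, ¬B} at an ∃-successor — b ∈ (∀s.B ⊔ E)
2. Hence b : (∀s.B ⊔ E): entailed.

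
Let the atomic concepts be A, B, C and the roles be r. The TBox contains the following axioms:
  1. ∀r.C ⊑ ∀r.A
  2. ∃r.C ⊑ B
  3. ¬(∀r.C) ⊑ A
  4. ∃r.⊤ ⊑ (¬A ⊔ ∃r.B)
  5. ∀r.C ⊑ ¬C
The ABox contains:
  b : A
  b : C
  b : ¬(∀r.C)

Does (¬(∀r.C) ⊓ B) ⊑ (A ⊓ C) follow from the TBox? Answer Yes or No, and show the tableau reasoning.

1. (¬(∀r.C) ⊓ B) ⊑ (A ⊓ C)  ⇔  ((∃r.¬C ⊓ B) ⊓ (¬A ⊔ ¬C)) unsat w.r.t. T
   apply at x₀: ¬(∀r.C)⊑A
   open: L(x₀) ⊇ {A, B, ¬C, ∃r.B, ∃r.¬C} (+ ∃-successors)
2. Hence (¬(∀r.C) ⊓ B) ⊑ (A ⊓ C): not entailed.

No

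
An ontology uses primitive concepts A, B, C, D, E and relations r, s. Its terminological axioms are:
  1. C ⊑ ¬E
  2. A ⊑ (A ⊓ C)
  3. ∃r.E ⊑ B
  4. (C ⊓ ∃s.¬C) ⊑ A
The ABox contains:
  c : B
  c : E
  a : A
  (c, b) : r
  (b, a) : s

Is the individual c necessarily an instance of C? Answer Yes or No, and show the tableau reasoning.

No

1. c : C?  L(c) = {B, E} ∪ {¬C}
   open: L(c) ⊇ {B, E, ¬A, ¬C} — c ∉ C possible
2. Hence c : C: not entailed.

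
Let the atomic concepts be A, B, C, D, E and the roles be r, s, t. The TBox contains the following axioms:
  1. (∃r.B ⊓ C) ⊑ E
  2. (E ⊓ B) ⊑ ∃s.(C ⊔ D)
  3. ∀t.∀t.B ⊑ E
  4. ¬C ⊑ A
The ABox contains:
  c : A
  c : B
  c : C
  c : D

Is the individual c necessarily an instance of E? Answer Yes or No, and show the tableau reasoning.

No

1. c : E?  L(c) = {A, B, C, D} ∪ {¬E}
   open: L(c) ⊇ {A, B, C, D, ¬E, …} (+ ∃-successors) — c ∉ E possible
2. Hence c : E: not entailed.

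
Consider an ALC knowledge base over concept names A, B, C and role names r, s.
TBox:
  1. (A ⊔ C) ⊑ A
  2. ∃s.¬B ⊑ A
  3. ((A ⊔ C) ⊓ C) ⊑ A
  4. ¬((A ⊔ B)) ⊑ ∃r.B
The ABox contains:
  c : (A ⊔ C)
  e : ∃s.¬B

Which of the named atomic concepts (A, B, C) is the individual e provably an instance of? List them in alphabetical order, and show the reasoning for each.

{A}

1. e : A?  L(e) = {∃s.¬B} ∪ {¬A}
   clash {A, ¬A} at e — e ∈ A
2. e : B?  L(e) = {∃s.¬B} ∪ {¬B}
   apply at e: ∃s.¬B⊑A
   open: L(e) ⊇ {A, ¬B, ∃s.¬B} (+ ∃-successors) — e ∉ B possible
3. e : C?  L(e) = {∃s.¬B} ∪ {¬C}
   apply at e: ∃s.¬B⊑A
   open: L(e) ⊇ {A, ¬C, ∃s.¬B} (+ ∃-successors) — e ∉ C possible
4. Entailed for e: {A}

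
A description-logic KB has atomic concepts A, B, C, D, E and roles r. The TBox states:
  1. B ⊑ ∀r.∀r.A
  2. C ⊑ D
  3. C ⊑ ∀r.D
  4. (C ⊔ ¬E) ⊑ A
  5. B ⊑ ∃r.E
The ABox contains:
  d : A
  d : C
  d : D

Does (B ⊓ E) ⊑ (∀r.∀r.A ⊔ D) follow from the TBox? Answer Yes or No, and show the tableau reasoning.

Yes

1. (B ⊓ E) ⊑ (∀r.∀r.A ⊔ D)  ⇔  ((B ⊓ E) ⊓ (∃r.∃r.¬A ⊓ ¬D)) unsat w.r.t. T
   all branches close; clash {D, ¬D} at x₀
2. Hence (B ⊓ E) ⊑ (∀r.∀r.A ⊔ D): entailed.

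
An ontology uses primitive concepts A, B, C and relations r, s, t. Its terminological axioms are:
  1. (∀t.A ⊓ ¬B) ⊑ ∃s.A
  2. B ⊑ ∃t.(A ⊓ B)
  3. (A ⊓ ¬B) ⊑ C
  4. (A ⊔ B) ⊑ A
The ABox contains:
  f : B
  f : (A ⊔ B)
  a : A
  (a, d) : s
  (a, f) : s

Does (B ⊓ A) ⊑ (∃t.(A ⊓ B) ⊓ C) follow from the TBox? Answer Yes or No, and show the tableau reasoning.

1. (B ⊓ A) ⊑ (∃t.(A ⊓ B) ⊓ C)  ⇔  ((B ⊓ A) ⊓ (∀t.(¬A ⊔ ¬B) ⊔ ¬C)) unsat w.r.t. T
   apply at x₀: B⊑∃t.(A ⊓ B)
   open: L(x₀) ⊇ {A, B, ¬C, ∃t.(A ⊓ B)} (+ ∃-successors)
2. Hence (B ⊓ A) ⊑ (∃t.(A ⊓ B) ⊓ C): not entailed.

No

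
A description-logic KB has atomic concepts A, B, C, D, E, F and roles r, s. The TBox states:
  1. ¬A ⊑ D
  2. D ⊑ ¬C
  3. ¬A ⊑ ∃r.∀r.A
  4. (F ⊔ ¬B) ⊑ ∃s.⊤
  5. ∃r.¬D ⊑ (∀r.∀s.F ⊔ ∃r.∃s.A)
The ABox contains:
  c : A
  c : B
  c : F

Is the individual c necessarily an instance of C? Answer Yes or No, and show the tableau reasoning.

1. c : C?  L(c) = {A, B, F} ∪ {¬C}
   open: L(c) ⊇ {A, B, F, ¬C, ∀r.D, …} (+ ∃-successors) — c ∉ C possible
2. Hence c : C: not entailed.

No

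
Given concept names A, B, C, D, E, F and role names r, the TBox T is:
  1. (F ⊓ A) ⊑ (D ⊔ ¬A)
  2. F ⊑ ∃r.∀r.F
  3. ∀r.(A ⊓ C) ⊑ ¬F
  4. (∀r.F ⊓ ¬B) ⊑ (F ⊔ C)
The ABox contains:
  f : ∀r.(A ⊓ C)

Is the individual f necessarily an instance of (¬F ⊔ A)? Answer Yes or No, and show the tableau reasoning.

Yes

1. f : (¬F ⊔ A)?  L(f) = {∀r.(A ⊓ C)} ∪ {(F ⊓ ¬A)}
   clash {F, ¬F} at f — f ∈ (¬F ⊔ A)
2. Hence f : (¬F ⊔ A): entailed.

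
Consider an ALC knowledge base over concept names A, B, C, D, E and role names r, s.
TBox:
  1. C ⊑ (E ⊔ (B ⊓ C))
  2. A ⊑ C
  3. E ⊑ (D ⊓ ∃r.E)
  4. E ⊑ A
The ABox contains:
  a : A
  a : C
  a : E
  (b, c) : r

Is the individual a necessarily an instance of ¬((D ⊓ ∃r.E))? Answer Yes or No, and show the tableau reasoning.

No

1. a : ¬((D ⊓ ∃r.E))?  L(a) = {A, C, E} ∪ {(D ⊓ ∃r.E)}
   apply at a: C⊑(E ⊔ (B ⊓ C))
   open: L(a) ⊇ {A, C, D, E, ∃r.E} (+ ∃-successors) — a ∉ ¬((D ⊓ ∃r.E)) possible
2. Hence a : ¬((D ⊓ ∃r.E)): not entailed.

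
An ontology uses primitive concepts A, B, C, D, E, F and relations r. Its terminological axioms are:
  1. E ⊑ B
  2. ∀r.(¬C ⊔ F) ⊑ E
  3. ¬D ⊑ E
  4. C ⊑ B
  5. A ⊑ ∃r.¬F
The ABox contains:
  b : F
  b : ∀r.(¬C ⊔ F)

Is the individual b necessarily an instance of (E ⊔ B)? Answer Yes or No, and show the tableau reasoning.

1. b : (E ⊔ B)?  L(b) = {F, ∀r.(¬C ⊔ F)} ∪ {(¬E ⊓ ¬B)}
   clash {E, ¬E} at b — b ∈ (E ⊔ B)
2. Hence b : (E ⊔ B): entailed.

Yes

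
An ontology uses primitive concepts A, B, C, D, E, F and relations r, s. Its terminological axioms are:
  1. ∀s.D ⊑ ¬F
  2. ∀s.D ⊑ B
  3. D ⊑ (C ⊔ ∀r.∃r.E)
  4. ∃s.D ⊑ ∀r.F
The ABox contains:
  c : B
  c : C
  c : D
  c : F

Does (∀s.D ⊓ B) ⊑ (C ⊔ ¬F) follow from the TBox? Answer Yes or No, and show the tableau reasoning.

1. (∀s.D ⊓ B) ⊑ (C ⊔ ¬F)  ⇔  ((∀s.D ⊓ B) ⊓ (¬C ⊓ F)) unsat w.r.t. T
   all branches close; clash {F, ¬F} at x₀
2. Hence (∀s.D ⊓ B) ⊑ (C ⊔ ¬F): entailed.

Yes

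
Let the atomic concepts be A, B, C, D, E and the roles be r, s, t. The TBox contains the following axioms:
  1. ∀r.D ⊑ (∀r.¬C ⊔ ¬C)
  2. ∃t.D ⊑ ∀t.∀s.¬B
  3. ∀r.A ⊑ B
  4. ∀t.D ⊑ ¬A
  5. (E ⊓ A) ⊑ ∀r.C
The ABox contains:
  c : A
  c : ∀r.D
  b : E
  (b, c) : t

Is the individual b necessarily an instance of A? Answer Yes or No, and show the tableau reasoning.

1. b : A?  L(b) = {E} ∪ {¬A}
   open: L(b) ⊇ {E, ¬A, ∀t.¬D, ∃r.¬A, ∃r.¬D} (+ ∃-successors) — b ∉ A possible
2. Hence b : A: not entailed.

No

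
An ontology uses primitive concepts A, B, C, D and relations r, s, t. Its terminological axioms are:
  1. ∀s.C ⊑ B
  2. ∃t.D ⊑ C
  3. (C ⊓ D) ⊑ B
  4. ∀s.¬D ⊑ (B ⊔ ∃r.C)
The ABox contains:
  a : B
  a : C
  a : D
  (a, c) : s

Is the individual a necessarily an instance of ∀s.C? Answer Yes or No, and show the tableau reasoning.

1. a : ∀s.C?  L(a) = {B, C, D} ∪ {∃s.¬C}
   open: L(a) ⊇ {B, C, D, ∃s.D, ∃s.¬C} (+ ∃-successors) — a ∉ ∀s.C possible
2. Hence a : ∀s.C: not entailed.

No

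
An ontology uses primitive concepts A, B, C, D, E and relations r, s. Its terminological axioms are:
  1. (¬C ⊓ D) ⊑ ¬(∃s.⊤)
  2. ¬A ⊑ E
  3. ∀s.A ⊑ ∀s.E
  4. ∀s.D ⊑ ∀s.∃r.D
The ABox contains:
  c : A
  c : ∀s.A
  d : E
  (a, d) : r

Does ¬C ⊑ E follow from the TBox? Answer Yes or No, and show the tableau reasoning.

No

1. ¬C ⊑ E  ⇔  (¬C ⊓ ¬E) unsat w.r.t. T
   open: L(x₀) ⊇ {A, ¬C, ¬D, ¬E, ∃s.¬A, …} (+ ∃-successors)
2. Hence ¬C ⊑ E: not entailed.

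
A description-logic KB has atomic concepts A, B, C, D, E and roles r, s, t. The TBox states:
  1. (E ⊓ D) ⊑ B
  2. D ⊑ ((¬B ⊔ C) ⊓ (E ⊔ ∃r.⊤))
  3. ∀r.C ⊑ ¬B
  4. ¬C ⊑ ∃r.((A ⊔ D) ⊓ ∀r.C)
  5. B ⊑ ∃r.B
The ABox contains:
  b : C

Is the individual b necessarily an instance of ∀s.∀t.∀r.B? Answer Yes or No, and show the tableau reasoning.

1. b : ∀s.∀t.∀r.B?  L(b) = {C} ∪ {∃s.∃t.∃r.¬B}
   open: L(b) ⊇ {C, ¬B, ¬D, ¬E, ∃s.∃t.∃r.¬B} (+ ∃-successors) — b ∉ ∀s.∀t.∀r.B possible
2. Hence b : ∀s.∀t.∀r.B: not entailed.

No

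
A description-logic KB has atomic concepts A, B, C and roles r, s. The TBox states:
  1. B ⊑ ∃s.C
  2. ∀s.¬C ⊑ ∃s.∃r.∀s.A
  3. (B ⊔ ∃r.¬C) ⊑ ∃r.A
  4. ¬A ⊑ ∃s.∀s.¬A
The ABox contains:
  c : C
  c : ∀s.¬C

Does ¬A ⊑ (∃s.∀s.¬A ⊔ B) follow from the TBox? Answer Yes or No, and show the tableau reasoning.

1. ¬A ⊑ (∃s.∀s.¬A ⊔ B)  ⇔  (¬A ⊓ (∀s.∃s.A ⊓ ¬B)) unsat w.r.t. T
   all branches close; clash {A, ¬A} at an ∃-successor
2. Hence ¬A ⊑ (∃s.∀s.¬A ⊔ B): entailed.

Yes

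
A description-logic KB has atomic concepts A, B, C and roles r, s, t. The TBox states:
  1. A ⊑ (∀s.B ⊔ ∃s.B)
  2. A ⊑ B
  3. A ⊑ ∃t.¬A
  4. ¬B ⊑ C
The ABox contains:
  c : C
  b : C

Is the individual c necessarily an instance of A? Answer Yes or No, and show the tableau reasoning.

No

1. c : A?  L(c) = {C} ∪ {¬A}
   open: L(c) ⊇ {C, ¬A} — c ∉ A possible
2. Hence c : A: not entailed.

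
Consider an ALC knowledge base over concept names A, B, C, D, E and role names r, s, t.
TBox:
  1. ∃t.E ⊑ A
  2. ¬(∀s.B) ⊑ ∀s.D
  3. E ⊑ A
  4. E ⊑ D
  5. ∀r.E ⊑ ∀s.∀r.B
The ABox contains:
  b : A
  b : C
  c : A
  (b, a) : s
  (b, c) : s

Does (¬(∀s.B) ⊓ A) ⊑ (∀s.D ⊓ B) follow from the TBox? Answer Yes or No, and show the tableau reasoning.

No

1. (¬(∀s.B) ⊓ A) ⊑ (∀s.D ⊓ B)  ⇔  ((∃s.¬B ⊓ A) ⊓ (∃s.¬D ⊔ ¬B)) unsat w.r.t. T
   apply at x₀: ¬(∀s.B)⊑∀s.D
   open: L(x₀) ⊇ {A, ¬B, ¬E, ∀s.D, ∃r.¬E, …} (+ ∃-successors)
2. Hence (¬(∀s.B) ⊓ A) ⊑ (∀s.D ⊓ B): not entailed.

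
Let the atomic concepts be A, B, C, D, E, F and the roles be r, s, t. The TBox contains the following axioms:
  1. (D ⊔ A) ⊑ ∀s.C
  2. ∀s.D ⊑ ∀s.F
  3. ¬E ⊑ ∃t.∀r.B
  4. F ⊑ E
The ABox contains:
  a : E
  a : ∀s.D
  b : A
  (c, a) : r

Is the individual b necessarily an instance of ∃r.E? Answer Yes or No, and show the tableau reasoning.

No

1. b : ∃r.E?  L(b) = {A} ∪ {∀r.¬E}
   open: L(b) ⊇ {A, E, ¬F, ∀r.¬E, ∀s.C, …} (+ ∃-successors) — b ∉ ∃r.E possible
2. Hence b : ∃r.E: not entailed.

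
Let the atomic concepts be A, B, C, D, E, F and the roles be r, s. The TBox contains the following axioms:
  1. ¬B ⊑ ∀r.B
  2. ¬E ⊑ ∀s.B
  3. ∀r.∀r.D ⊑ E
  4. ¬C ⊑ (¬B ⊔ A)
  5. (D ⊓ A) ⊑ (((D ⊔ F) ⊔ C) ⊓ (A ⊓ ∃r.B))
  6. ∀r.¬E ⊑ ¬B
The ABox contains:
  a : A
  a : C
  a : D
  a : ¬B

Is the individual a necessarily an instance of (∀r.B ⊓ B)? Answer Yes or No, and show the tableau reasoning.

1. a : (∀r.B ⊓ B)?  L(a) = {A, C, D, ¬B} ∪ {(∃r.¬B ⊔ ¬B)}
   apply at a: ¬B⊑∀r.B
   open: L(a) ⊇ {A, C, D, E, ¬B, …} (+ ∃-successors) — a ∉ (∀r.B ⊓ B) possible
2. Hence a : (∀r.B ⊓ B): not entailed.

No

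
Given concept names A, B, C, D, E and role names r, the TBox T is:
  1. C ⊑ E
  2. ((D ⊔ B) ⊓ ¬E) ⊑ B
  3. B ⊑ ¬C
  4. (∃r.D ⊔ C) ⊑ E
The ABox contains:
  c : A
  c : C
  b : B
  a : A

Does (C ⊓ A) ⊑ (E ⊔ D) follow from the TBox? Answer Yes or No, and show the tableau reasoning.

1. (C ⊓ A) ⊑ (E ⊔ D)  ⇔  ((C ⊓ A) ⊓ (¬E ⊓ ¬D)) unsat w.r.t. T
   all branches close; clash {C, ¬C} at x₀
2. Hence (C ⊓ A) ⊑ (E ⊔ D): entailed.

Yes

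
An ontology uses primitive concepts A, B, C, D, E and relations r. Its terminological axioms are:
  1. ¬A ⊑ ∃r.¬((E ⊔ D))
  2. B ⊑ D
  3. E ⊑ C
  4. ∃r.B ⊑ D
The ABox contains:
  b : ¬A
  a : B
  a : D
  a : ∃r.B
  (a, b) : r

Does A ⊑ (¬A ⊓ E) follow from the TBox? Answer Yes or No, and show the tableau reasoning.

1. A ⊑ (¬A ⊓ E)  ⇔  (A ⊓ (A ⊔ ¬E)) unsat w.r.t. T
   open: L(x₀) ⊇ {A, ¬B, ¬E, ∀r.¬B}
2. Hence A ⊑ (¬A ⊓ E): not entailed.

No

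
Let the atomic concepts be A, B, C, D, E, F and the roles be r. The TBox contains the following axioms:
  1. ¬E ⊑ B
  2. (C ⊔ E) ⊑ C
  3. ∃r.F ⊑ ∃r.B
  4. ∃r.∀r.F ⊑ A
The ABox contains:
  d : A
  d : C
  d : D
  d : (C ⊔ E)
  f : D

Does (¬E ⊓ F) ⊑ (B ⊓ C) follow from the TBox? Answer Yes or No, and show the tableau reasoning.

1. (¬E ⊓ F) ⊑ (B ⊓ C)  ⇔  ((¬E ⊓ F) ⊓ (¬B ⊔ ¬C)) unsat w.r.t. T
   apply at x₀: ¬E⊑B
   open: L(x₀) ⊇ {B, F, ¬C, ¬E, ∀r.¬F, …}
2. Hence (¬E ⊓ F) ⊑ (B ⊓ C): not entailed.

No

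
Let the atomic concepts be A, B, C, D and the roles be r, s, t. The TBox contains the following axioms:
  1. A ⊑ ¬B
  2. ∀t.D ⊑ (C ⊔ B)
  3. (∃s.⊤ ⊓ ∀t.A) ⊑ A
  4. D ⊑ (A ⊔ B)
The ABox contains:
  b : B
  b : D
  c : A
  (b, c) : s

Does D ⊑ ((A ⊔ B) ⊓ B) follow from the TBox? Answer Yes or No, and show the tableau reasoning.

1. D ⊑ ((A ⊔ B) ⊓ B)  ⇔  (D ⊓ ((¬A ⊓ ¬B) ⊔ ¬B)) unsat w.r.t. T
   apply at x₀: D⊑(A ⊔ B)
   open: L(x₀) ⊇ {A, D, ¬B, ∃t.¬D} (+ ∃-successors)
2. Hence D ⊑ ((A ⊔ B) ⊓ B): not entailed.

No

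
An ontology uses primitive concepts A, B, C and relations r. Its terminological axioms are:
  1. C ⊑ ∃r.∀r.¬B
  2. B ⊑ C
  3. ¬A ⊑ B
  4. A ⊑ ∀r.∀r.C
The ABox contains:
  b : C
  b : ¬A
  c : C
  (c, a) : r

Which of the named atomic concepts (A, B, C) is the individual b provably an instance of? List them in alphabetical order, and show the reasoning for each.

1. b : A?  L(b) = {C, ¬A} ∪ {¬A}
   apply at b: C⊑∃r.∀r.¬B; ¬A⊑B
   open: L(b) ⊇ {B, C, ¬A, ∃r.∀r.¬B} (+ ∃-successors) — b ∉ A possible
2. b : B?  L(b) = {C, ¬A} ∪ {¬B}
   clash {B, ¬B} at b — b ∈ B
3. b : C?  L(b) = {C, ¬A} ∪ {¬C}
   clash {C, ¬C} at b — b ∈ C
4. Entailed for b: {B, C}

{B, C}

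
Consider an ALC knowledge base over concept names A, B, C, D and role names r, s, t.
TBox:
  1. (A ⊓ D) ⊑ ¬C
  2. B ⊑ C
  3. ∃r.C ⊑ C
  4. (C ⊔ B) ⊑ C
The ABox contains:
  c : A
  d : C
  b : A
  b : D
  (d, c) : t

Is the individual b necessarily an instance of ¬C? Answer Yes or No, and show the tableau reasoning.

1. b : ¬C?  L(b) = {A, D} ∪ {C}
   clash {C, ¬C} at b — b ∈ ¬C
2. Hence b : ¬C: entailed.

Yes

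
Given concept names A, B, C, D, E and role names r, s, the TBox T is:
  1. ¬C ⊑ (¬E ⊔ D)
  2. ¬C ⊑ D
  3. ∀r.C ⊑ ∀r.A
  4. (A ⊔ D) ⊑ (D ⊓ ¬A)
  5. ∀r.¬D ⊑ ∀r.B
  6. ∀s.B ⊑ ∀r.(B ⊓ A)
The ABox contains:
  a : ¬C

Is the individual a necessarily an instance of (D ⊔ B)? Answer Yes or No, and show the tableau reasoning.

1. a : (D ⊔ B)?  L(a) = {¬C} ∪ {(¬D ⊓ ¬B)}
   clash {D, ¬D} at a — a ∈ (D ⊔ B)
2. Hence a : (D ⊔ B): entailed.

Yes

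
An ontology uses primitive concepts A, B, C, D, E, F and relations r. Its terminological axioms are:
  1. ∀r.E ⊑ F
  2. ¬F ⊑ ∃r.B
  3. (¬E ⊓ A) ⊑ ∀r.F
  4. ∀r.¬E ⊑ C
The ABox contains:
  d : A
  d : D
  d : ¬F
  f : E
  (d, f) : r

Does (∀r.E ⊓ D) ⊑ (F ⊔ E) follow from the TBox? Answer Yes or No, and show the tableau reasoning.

1. (∀r.E ⊓ D) ⊑ (F ⊔ E)  ⇔  ((∀r.E ⊓ D) ⊓ (¬F ⊓ ¬E)) unsat w.r.t. T
   all branches close; clash {F, ¬F} at x₀
2. Hence (∀r.E ⊓ D) ⊑ (F ⊔ E): entailed.

Yes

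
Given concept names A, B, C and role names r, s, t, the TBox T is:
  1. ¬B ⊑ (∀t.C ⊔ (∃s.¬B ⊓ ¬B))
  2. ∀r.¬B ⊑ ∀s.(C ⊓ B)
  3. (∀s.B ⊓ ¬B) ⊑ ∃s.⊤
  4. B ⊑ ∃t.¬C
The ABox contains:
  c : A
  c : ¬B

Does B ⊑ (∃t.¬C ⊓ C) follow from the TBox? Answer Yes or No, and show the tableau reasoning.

1. B ⊑ (∃t.¬C ⊓ C)  ⇔  (B ⊓ (∀t.C ⊔ ¬C)) unsat w.r.t. T
   apply at x₀: B⊑∃t.¬C
   open: L(x₀) ⊇ {B, ¬C, ∃r.B, ∃t.¬C} (+ ∃-successors)
2. Hence B ⊑ (∃t.¬C ⊓ C): not entailed.

No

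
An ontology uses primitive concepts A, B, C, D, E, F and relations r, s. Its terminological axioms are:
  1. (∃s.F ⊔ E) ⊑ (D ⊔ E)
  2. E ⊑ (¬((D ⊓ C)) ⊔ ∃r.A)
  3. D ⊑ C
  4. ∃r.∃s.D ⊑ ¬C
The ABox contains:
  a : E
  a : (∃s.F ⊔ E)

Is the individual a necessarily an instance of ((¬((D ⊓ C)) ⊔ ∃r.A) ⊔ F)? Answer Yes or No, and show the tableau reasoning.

Yes

1. a : ((¬((D ⊓ C)) ⊔ ∃r.A) ⊔ F)?  L(a) = {E, (∃s.F ⊔ E)} ∪ {(((D ⊓ C) ⊓ ∀r.¬A) ⊓ ¬F)}
   clash {C, ¬C} at a — a ∈ ((¬((D ⊓ C)) ⊔ ∃r.A) ⊔ F)
2. Hence a : ((¬((D ⊓ C)) ⊔ ∃r.A) ⊔ F): entailed.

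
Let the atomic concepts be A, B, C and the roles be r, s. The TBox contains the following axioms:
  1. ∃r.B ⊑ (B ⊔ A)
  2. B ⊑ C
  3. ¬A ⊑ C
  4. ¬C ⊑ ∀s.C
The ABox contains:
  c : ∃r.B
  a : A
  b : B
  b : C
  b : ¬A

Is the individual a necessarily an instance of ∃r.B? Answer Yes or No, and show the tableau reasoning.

1. a : ∃r.B?  L(a) = {A} ∪ {∀r.¬B}
   open: L(a) ⊇ {A, C, ∀r.¬B} — a ∉ ∃r.B possible
2. Hence a : ∃r.B: not entailed.

No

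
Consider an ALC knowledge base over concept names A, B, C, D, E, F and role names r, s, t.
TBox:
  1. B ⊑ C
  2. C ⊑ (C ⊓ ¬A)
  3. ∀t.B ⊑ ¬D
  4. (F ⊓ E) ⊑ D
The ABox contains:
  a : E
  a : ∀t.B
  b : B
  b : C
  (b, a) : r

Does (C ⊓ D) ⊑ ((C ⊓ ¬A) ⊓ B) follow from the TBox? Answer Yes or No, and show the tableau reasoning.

1. (C ⊓ D) ⊑ ((C ⊓ ¬A) ⊓ B)  ⇔  ((C ⊓ D) ⊓ ((¬C ⊔ A) ⊔ ¬B)) unsat w.r.t. T
   apply at x₀: C⊑(C ⊓ ¬A)
   open: L(x₀) ⊇ {C, D, ¬A, ¬B, ∃t.¬B} (+ ∃-successors)
2. Hence (C ⊓ D) ⊑ ((C ⊓ ¬A) ⊓ B): not entailed.

No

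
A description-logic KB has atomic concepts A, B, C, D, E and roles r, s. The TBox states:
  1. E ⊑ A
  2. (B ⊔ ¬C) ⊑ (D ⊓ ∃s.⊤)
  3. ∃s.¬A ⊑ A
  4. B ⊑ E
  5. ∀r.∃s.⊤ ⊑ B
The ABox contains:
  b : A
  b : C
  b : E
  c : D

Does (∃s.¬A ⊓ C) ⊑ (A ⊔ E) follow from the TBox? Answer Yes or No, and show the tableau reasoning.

1. (∃s.¬A ⊓ C) ⊑ (A ⊔ E)  ⇔  ((∃s.¬A ⊓ C) ⊓ (¬A ⊓ ¬E)) unsat w.r.t. T
   all branches close; clash {E, ¬E} at x₀
2. Hence (∃s.¬A ⊓ C) ⊑ (A ⊔ E): entailed.

Yes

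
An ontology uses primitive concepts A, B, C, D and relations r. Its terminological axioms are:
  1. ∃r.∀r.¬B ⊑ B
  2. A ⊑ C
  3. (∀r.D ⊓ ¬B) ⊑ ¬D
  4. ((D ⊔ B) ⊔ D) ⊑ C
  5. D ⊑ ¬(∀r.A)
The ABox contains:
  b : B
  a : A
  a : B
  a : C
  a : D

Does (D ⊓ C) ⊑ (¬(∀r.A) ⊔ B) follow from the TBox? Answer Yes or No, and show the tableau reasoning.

1. (D ⊓ C) ⊑ (¬(∀r.A) ⊔ B)  ⇔  ((D ⊓ C) ⊓ (∀r.A ⊓ ¬B)) unsat w.r.t. T
   all branches close; clash {B, ¬B} at x₀
2. Hence (D ⊓ C) ⊑ (¬(∀r.A) ⊔ B): entailed.

Yes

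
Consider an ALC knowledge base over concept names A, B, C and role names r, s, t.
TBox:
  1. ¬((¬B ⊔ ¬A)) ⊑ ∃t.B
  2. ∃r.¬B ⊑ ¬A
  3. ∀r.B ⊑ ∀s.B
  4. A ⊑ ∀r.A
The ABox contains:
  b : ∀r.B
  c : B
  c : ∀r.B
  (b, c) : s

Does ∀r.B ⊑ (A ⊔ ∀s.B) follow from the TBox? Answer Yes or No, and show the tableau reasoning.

1. ∀r.B ⊑ (A ⊔ ∀s.B)  ⇔  (∀r.B ⊓ (¬A ⊓ ∃s.¬B)) unsat w.r.t. T
   all branches close; clash {B, ¬B} at an ∃-successor
2. Hence ∀r.B ⊑ (A ⊔ ∀s.B): entailed.

Yes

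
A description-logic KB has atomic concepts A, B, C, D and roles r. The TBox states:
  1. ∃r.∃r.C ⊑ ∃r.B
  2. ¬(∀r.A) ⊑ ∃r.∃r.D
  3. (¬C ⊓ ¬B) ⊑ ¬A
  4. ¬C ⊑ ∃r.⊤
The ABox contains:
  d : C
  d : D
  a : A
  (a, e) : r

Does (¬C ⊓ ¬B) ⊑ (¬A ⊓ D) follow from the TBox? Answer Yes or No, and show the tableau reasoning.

1. (¬C ⊓ ¬B) ⊑ (¬A ⊓ D)  ⇔  ((¬C ⊓ ¬B) ⊓ (A ⊔ ¬D)) unsat w.r.t. T
   apply at x₀: (¬C ⊓ ¬B)⊑¬A; ¬C⊑∃r.⊤
   open: L(x₀) ⊇ {¬A, ¬B, ¬C, ¬D, ∀r.A, …} (+ ∃-successors)
2. Hence (¬C ⊓ ¬B) ⊑ (¬A ⊓ D): not entailed.

No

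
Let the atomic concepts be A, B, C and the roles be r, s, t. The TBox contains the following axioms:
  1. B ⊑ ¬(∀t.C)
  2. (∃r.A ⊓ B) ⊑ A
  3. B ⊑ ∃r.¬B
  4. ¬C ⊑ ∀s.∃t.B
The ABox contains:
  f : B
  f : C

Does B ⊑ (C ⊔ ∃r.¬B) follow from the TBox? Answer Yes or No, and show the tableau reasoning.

1. B ⊑ (C ⊔ ∃r.¬B)  ⇔  (B ⊓ (¬C ⊓ ∀r.B)) unsat w.r.t. T
   all branches close; clash {B, ¬B} at an ∃-successor
2. Hence B ⊑ (C ⊔ ∃r.¬B): entailed.

Yes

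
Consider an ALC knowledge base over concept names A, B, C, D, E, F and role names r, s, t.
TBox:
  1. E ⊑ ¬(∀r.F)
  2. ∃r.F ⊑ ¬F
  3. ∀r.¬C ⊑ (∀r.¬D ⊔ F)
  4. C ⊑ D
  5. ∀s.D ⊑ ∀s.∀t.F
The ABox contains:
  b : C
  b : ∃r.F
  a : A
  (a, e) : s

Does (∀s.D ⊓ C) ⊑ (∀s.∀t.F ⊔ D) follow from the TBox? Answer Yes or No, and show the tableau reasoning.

1. (∀s.D ⊓ C) ⊑ (∀s.∀t.F ⊔ D)  ⇔  ((∀s.D ⊓ C) ⊓ (∃s.∃t.¬F ⊓ ¬D)) unsat w.r.t. T
   all branches close; clash {D, ¬D} at x₀
2. Hence (∀s.D ⊓ C) ⊑ (∀s.∀t.F ⊔ D): entailed.

Yes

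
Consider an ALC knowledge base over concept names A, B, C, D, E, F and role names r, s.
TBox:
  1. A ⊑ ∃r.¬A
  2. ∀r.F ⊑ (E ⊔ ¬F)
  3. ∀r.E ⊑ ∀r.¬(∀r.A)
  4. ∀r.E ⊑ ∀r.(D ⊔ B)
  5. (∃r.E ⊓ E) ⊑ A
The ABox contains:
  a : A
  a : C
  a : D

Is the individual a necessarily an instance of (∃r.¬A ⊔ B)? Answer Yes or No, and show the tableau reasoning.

Yes

1. a : (∃r.¬A ⊔ B)?  L(a) = {A, C, D} ∪ {(∀r.A ⊓ ¬B)}
   clash {A, ¬A} at an ∃-successor — a ∈ (∃r.¬A ⊔ B)
2. Hence a : (∃r.¬A ⊔ B): entailed.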